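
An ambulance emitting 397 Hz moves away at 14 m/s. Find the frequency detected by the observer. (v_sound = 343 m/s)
f_obs = f·v/(v + v_s) = 381.4 Hz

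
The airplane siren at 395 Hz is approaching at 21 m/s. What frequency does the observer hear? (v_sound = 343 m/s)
f_obs = f·v/(v − v_s) = 420.8 Hz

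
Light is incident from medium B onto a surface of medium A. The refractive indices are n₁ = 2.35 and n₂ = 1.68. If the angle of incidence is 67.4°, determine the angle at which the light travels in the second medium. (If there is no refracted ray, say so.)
sin θ₂ = (n₁/n₂)·sin θ₁ = 1.291 > 1, so there is no refracted ray — the light undergoes total internal reflection.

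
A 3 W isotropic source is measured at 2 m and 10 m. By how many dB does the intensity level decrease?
Δβ = 20·log₁₀(r₂/r₁) = 13.98 dB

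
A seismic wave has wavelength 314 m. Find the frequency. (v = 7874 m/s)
f = v/λ = 25.08 Hz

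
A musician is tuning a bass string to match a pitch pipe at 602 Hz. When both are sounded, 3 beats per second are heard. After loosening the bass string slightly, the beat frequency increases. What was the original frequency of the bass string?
599 Hz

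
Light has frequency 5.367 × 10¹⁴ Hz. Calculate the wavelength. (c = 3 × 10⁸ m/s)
λ = c/f = 559 nm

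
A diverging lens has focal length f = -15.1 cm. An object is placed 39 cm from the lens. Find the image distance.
1/di = 1/f − 1/do → di = -10.89 cm (virtual image)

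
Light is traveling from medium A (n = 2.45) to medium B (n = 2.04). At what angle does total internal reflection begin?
θc = arcsin(n₂/n₁) = 56.37°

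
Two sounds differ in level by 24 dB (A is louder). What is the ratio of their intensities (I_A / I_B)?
I_A/I_B = 10^(Δβ/10) = 251.2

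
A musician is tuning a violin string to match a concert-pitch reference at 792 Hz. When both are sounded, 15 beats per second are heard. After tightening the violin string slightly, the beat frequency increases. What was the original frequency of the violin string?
807 Hz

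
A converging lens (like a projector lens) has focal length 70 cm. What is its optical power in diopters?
P = 1/f = 1.429 D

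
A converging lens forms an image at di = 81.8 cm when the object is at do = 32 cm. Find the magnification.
M = −di/do = -2.556 (inverted image)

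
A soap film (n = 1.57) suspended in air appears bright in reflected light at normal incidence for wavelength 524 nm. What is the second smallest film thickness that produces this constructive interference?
2nt = (m − ½)λ with m = 2 → t = (m − ½)λ/(2n) = 250.3 nm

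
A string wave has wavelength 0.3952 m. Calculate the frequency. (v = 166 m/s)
f = v/λ = 420 Hz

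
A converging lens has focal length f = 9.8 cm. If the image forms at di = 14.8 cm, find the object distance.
1/do = 1/f − 1/di → do = 29.01 cm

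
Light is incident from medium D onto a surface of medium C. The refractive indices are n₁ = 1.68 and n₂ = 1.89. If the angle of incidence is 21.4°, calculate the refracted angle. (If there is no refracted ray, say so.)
sin θ₂ = (n₁/n₂)·sin θ₁ = 0.3243 → θ₂ = 18.93°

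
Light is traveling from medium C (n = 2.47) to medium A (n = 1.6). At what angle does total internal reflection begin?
θc = arcsin(n₂/n₁) = 40.37°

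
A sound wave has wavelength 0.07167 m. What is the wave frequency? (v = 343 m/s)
f = v/λ = 4786 Hz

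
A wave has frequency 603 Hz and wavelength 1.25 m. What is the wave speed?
v = fλ = 753.8 m/s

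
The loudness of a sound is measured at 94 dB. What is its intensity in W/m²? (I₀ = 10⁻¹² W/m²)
I = I₀·10^(β/10) = 2.51 × 10⁻³ W/m²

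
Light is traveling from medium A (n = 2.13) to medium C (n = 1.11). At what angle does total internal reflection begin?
θc = arcsin(n₂/n₁) = 31.41°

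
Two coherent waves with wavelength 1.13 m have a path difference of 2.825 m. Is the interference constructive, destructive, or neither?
destructive — path difference = 2.5λ, an odd multiple of λ/2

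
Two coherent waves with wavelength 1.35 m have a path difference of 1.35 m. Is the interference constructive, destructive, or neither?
constructive — path difference = 1λ, a whole number of wavelengths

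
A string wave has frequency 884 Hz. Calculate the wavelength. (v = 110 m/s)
λ = v/f = 0.1244 m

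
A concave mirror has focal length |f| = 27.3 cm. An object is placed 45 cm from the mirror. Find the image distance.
f = +27.3 cm (concave); 1/di = 1/f − 1/do → di = 69.41 cm (real image, in front of mirror)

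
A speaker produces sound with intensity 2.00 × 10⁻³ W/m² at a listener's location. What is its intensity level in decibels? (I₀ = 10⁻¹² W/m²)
β = 10·log₁₀(I/I₀) = 93.01 dB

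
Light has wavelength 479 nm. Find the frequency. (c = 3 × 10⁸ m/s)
f = c/λ = 6.263 × 10¹⁴ Hz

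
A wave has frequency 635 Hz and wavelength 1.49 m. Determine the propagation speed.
v = fλ = 946.1 m/s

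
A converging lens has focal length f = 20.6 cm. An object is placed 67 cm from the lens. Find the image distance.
1/di = 1/f − 1/do → di = 29.75 cm (real image)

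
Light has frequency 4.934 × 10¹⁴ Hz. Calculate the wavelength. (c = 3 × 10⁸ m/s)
λ = c/f = 608 nm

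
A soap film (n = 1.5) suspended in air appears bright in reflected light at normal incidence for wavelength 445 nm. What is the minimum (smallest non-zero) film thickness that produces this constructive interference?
2nt = (m − ½)λ with m = 1 → t = (m − ½)λ/(2n) = 74.17 nm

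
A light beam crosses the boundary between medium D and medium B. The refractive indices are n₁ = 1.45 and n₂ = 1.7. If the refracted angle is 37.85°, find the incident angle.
sin θ₁ = (n₂/n₁)·sin θ₂ → θ₁ = 46°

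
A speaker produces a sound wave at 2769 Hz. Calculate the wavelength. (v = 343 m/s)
λ = v/f = 0.1239 m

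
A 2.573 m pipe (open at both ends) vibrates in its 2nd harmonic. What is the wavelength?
λₙ = 2L/n = 2.573 m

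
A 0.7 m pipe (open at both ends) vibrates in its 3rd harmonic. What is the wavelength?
λₙ = 2L/n = 0.4667 m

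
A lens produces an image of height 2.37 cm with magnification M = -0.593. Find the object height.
ho = |hi|/|M| = 3.997 cm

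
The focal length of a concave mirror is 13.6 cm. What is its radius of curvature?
R = 2|f| = 27.2 cm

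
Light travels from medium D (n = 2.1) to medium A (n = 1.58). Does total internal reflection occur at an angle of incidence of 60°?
θc = arcsin(n₂/n₁) = 48.8°; 60° > θc, so yes — total internal reflection.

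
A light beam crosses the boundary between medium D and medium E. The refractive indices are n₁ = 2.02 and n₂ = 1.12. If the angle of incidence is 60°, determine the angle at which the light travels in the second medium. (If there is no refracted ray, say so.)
sin θ₂ = (n₁/n₂)·sin θ₁ = 1.562 > 1, so there is no refracted ray — the light undergoes total internal reflection.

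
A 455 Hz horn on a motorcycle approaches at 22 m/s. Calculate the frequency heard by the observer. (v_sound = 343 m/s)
f_obs = f·v/(v − v_s) = 486.2 Hz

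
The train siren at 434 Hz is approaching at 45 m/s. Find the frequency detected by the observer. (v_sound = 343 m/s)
f_obs = f·v/(v − v_s) = 499.5 Hz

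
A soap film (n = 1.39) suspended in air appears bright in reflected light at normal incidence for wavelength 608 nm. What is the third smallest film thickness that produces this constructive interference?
2nt = (m − ½)λ with m = 3 → t = (m − ½)λ/(2n) = 546.8 nm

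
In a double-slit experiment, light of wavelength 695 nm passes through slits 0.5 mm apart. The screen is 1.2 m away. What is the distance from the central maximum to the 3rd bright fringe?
y = mλL/d = 5.004 mm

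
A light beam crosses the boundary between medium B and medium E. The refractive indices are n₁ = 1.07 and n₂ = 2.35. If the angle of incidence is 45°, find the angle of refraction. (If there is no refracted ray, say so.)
sin θ₂ = (n₁/n₂)·sin θ₁ = 0.322 → θ₂ = 18.78°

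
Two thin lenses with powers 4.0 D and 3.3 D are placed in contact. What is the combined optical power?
P_total = P₁ + P₂ = 7.3 D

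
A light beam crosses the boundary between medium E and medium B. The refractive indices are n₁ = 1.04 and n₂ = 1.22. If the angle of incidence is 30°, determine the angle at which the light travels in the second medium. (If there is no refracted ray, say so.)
sin θ₂ = (n₁/n₂)·sin θ₁ = 0.4262 → θ₂ = 25.23°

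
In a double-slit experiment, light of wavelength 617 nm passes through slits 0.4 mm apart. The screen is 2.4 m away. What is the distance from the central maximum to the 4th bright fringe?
y = mλL/d = 14.81 mm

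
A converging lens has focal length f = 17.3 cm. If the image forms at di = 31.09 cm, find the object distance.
1/do = 1/f − 1/di → do = 39 cm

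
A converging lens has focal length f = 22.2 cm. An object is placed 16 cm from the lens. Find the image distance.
1/di = 1/f − 1/do → di = -57.29 cm (virtual image)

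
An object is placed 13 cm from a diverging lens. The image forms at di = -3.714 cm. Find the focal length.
1/f = 1/do + 1/di → f = -5.199 cm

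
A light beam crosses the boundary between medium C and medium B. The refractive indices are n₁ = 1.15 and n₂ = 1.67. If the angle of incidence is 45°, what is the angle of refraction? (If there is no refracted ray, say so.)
sin θ₂ = (n₁/n₂)·sin θ₁ = 0.4869 → θ₂ = 29.14°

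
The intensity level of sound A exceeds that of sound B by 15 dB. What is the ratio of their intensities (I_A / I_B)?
I_A/I_B = 10^(Δβ/10) = 31.62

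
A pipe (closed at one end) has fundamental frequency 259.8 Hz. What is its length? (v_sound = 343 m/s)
L = v/(4f₁) = 0.3301 m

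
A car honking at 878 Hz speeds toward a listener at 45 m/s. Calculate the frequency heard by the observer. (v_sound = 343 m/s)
f_obs = f·v/(v − v_s) = 1011 Hz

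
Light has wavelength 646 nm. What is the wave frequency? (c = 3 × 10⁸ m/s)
f = c/λ = 4.644 × 10¹⁴ Hz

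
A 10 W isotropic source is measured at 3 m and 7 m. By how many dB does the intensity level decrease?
Δβ = 20·log₁₀(r₂/r₁) = 7.36 dB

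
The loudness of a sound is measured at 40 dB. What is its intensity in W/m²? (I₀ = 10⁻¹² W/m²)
I = I₀·10^(β/10) = 1.00 × 10⁻⁸ W/m²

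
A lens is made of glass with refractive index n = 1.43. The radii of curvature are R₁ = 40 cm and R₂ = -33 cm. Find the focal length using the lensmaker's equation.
1/f = (n − 1)(1/R₁ − 1/R₂) → f = 42.05 cm (converging lens)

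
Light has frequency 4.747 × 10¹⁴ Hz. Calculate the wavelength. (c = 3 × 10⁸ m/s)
λ = c/f = 632 nm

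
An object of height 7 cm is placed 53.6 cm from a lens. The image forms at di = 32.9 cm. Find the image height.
hi = (-di/do) × ho = -4.297 cm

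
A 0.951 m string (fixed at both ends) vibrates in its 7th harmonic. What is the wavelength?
λₙ = 2L/n = 0.2717 m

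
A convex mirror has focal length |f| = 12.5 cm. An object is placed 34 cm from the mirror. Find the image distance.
f = −12.5 cm (convex); 1/di = 1/f − 1/do → di = -9.14 cm (virtual image, behind mirror)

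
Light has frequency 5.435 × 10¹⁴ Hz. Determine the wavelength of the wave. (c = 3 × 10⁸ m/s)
λ = c/f = 552 nm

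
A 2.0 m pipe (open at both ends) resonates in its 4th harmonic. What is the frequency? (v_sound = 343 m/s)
fₙ = nv/(2L) = 343 Hz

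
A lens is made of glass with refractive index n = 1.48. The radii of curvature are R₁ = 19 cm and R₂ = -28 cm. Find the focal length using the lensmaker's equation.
1/f = (n − 1)(1/R₁ − 1/R₂) → f = 23.58 cm (converging lens)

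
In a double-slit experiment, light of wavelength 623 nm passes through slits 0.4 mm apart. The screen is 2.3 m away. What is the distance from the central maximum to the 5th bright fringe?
y = mλL/d = 17.91 mm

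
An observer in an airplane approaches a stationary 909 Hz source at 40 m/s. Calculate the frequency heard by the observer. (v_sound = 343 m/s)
f_obs = f·(v + v_o)/v = 1015 Hz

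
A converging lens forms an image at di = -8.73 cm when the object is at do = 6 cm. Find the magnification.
M = −di/do = 1.455 (upright image)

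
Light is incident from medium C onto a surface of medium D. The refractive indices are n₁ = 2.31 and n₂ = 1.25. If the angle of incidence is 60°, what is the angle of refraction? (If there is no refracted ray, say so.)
sin θ₂ = (n₁/n₂)·sin θ₁ = 1.6 > 1, so there is no refracted ray — the light undergoes total internal reflection.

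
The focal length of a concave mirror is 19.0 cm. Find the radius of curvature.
R = 2|f| = 38 cm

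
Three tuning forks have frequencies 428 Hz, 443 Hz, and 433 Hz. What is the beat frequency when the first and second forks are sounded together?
15 Hz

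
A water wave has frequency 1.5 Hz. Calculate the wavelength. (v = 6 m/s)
λ = v/f = 4 m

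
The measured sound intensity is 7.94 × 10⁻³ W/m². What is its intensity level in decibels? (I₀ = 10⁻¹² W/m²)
β = 10·log₁₀(I/I₀) = 99 dB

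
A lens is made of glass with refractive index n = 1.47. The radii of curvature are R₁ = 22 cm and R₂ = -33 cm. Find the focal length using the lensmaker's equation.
1/f = (n − 1)(1/R₁ − 1/R₂) → f = 28.09 cm (converging lens)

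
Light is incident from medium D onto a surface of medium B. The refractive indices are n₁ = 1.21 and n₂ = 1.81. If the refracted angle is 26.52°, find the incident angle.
sin θ₁ = (n₂/n₁)·sin θ₂ → θ₁ = 41.91°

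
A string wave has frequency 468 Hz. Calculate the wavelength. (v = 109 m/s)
λ = v/f = 0.2329 m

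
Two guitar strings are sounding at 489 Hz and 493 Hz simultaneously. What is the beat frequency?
4 Hz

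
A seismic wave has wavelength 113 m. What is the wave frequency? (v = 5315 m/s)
f = v/λ = 47.04 Hz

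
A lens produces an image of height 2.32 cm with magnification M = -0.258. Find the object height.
ho = |hi|/|M| = 8.992 cm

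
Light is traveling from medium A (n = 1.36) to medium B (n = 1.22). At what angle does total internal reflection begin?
θc = arcsin(n₂/n₁) = 63.77°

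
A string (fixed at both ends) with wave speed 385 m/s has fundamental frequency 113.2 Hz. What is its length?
L = v/(2f₁) = 1.701 m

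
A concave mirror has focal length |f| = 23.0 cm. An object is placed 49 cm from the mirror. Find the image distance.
f = +23.0 cm (concave); 1/di = 1/f − 1/do → di = 43.35 cm (real image, in front of mirror)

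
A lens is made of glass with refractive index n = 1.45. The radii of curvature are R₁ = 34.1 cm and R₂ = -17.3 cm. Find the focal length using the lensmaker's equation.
1/f = (n − 1)(1/R₁ − 1/R₂) → f = 25.5 cm (converging lens)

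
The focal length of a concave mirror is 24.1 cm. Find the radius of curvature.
R = 2|f| = 48.2 cm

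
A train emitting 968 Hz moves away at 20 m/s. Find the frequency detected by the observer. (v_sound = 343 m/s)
f_obs = f·v/(v + v_s) = 914.7 Hz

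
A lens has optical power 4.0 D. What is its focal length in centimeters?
f = 1/P = 25 cm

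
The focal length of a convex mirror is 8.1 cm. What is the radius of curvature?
R = 2|f| = 16.2 cm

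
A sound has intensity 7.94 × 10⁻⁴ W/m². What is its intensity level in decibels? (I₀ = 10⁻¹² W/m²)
β = 10·log₁₀(I/I₀) = 89 dB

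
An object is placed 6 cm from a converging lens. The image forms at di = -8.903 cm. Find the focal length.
1/f = 1/do + 1/di → f = 18.4 cm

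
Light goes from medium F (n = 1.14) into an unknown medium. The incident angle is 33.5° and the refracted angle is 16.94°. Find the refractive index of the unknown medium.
n₂ = n₁·sin θ₁ / sin θ₂ = 2.159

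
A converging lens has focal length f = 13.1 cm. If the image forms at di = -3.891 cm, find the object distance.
1/do = 1/f − 1/di → do = 3 cm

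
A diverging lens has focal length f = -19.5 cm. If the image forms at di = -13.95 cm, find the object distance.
1/do = 1/f − 1/di → do = 49.01 cm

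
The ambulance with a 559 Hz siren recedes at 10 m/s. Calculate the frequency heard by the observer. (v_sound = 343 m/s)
f_obs = f·v/(v + v_s) = 543.2 Hz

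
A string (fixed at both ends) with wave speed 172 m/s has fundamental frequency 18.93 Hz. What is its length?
L = v/(2f₁) = 4.543 m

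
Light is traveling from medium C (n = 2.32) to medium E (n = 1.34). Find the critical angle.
θc = arcsin(n₂/n₁) = 35.28°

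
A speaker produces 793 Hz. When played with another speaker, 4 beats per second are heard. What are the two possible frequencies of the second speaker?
f₂ = 793 ± 4 Hz → 797 Hz or 789 Hz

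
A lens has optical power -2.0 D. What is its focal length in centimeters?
f = 1/P = -50 cm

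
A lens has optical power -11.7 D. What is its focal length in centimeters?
f = 1/P = -8.547 cm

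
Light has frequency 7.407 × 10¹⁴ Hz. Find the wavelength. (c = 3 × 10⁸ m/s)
λ = c/f = 405 nm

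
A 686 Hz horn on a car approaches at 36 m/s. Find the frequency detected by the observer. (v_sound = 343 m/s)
f_obs = f·v/(v − v_s) = 766.4 Hz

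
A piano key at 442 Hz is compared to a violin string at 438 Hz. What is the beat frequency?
4 Hz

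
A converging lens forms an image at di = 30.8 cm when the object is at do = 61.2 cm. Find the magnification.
M = −di/do = -0.5033 (inverted image)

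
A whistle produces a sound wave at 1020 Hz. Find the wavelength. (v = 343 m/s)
λ = v/f = 0.3363 m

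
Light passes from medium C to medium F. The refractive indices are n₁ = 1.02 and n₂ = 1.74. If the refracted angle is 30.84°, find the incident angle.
sin θ₁ = (n₂/n₁)·sin θ₂ → θ₁ = 60.99°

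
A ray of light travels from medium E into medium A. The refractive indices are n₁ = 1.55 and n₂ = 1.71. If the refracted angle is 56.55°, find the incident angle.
sin θ₁ = (n₂/n₁)·sin θ₂ → θ₁ = 67°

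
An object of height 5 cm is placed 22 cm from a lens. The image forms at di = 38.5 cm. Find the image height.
hi = (-di/do) × ho = -8.75 cm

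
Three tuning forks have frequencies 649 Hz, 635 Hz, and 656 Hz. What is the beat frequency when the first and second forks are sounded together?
14 Hz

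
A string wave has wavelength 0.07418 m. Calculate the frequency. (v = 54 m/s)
f = v/λ = 728 Hz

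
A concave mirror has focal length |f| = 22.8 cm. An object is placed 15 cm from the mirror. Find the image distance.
f = +22.8 cm (concave); 1/di = 1/f − 1/do → di = -43.85 cm (virtual image, behind mirror)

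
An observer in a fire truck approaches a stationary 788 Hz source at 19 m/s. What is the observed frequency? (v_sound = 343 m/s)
f_obs = f·(v + v_o)/v = 831.7 Hz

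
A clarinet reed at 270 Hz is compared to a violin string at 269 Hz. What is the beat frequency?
1 Hz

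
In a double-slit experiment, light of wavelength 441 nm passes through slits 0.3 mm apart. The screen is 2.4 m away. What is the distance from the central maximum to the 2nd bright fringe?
y = mλL/d = 7.056 mm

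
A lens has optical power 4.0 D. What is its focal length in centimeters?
f = 1/P = 25 cm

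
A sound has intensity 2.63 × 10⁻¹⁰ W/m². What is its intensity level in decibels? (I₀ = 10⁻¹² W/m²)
β = 10·log₁₀(I/I₀) = 24.2 dB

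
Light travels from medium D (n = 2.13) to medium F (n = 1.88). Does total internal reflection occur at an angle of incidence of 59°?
θc = arcsin(n₂/n₁) = 61.96°; 59° < θc, so no — the ray refracts.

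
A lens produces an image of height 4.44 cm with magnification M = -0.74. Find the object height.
ho = |hi|/|M| = 6 cm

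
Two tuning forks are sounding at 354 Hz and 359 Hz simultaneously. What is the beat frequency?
5 Hz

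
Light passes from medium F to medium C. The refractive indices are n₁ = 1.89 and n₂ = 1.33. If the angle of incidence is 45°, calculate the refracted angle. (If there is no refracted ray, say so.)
sin θ₂ = (n₁/n₂)·sin θ₁ = 1.005 > 1, so there is no refracted ray — the light undergoes total internal reflection.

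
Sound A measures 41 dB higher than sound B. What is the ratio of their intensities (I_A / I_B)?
I_A/I_B = 10^(Δβ/10) = 12590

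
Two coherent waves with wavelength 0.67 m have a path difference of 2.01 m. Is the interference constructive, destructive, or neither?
constructive — path difference = 3λ, a whole number of wavelengths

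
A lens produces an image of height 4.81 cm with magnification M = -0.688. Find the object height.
ho = |hi|/|M| = 6.991 cm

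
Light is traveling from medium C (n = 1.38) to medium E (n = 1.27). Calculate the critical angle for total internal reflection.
θc = arcsin(n₂/n₁) = 66.97°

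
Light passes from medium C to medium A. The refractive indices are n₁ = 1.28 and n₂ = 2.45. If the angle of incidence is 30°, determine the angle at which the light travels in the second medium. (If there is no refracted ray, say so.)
sin θ₂ = (n₁/n₂)·sin θ₁ = 0.2612 → θ₂ = 15.14°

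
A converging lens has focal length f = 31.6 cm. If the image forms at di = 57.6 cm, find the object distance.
1/do = 1/f − 1/di → do = 70.01 cm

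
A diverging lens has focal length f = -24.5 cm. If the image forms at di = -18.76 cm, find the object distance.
1/do = 1/f − 1/di → do = 80.07 cm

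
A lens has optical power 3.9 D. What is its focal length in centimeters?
f = 1/P = 25.64 cm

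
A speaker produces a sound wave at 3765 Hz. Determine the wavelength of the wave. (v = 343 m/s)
λ = v/f = 0.0911 m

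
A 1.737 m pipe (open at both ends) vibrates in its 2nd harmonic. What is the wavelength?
λₙ = 2L/n = 1.737 m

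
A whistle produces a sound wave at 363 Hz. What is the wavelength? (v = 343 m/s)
λ = v/f = 0.9449 m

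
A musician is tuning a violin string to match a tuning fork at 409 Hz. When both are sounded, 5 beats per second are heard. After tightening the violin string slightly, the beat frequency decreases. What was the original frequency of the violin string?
404 Hz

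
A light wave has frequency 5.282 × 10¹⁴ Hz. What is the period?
T = 1/f = 1.893 × 10⁻¹⁵ s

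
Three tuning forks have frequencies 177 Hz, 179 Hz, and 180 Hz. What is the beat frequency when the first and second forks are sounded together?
2 Hz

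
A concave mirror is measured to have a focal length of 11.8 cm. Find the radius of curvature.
R = 2|f| = 23.6 cm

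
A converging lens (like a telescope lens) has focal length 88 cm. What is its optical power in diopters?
P = 1/f = 1.136 D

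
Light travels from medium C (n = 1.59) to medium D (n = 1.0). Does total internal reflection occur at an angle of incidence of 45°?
θc = arcsin(n₂/n₁) = 38.97°; 45° > θc, so yes — total internal reflection.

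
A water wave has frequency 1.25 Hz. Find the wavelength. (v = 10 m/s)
λ = v/f = 8 m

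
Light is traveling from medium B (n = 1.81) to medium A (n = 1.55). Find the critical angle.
θc = arcsin(n₂/n₁) = 58.91°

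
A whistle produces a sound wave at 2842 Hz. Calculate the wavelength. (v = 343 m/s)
λ = v/f = 0.1207 m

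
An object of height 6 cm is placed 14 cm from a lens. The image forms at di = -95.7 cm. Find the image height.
hi = (-di/do) × ho = 41.01 cm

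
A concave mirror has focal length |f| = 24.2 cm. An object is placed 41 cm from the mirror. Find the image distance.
f = +24.2 cm (concave); 1/di = 1/f − 1/do → di = 59.06 cm (real image, in front of mirror)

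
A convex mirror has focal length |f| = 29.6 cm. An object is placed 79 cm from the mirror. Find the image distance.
f = −29.6 cm (convex); 1/di = 1/f − 1/do → di = -21.53 cm (virtual image, behind mirror)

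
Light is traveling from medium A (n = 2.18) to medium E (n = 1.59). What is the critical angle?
θc = arcsin(n₂/n₁) = 46.83°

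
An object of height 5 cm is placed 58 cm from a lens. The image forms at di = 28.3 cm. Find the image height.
hi = (-di/do) × ho = -2.44 cm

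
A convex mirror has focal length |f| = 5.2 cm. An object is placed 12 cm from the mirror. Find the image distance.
f = −5.2 cm (convex); 1/di = 1/f − 1/do → di = -3.628 cm (virtual image, behind mirror)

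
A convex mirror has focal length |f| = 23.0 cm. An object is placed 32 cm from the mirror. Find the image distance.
f = −23.0 cm (convex); 1/di = 1/f − 1/do → di = -13.38 cm (virtual image, behind mirror)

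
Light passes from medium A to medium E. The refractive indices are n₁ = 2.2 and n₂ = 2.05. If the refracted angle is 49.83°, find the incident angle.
sin θ₁ = (n₂/n₁)·sin θ₂ → θ₁ = 45.4°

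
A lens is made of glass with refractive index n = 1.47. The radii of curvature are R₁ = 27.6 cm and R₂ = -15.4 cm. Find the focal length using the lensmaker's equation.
1/f = (n − 1)(1/R₁ − 1/R₂) → f = 21.03 cm (converging lens)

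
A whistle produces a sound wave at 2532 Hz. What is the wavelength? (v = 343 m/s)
λ = v/f = 0.1355 m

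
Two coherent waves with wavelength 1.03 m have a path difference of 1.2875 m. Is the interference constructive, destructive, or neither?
neither (partial) — path difference = 1.25λ, neither a whole number of wavelengths nor an odd multiple of λ/2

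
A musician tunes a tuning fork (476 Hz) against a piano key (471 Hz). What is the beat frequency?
5 Hz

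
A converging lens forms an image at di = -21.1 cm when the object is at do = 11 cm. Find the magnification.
M = −di/do = 1.918 (upright image)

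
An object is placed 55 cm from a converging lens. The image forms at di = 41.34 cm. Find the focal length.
1/f = 1/do + 1/di → f = 23.6 cm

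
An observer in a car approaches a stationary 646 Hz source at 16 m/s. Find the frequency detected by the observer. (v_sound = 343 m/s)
f_obs = f·(v + v_o)/v = 676.1 Hz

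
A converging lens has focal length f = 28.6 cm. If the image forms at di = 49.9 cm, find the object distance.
1/do = 1/f − 1/di → do = 67 cm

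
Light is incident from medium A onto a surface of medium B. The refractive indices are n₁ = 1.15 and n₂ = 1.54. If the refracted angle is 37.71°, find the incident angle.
sin θ₁ = (n₂/n₁)·sin θ₂ → θ₁ = 54.99°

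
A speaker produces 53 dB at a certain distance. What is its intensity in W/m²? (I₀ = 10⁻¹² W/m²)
I = I₀·10^(β/10) = 2.00 × 10⁻⁷ W/m²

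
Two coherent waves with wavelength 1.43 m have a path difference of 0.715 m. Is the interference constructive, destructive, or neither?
destructive — path difference = 0.5λ, an odd multiple of λ/2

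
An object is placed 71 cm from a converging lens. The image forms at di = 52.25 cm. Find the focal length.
1/f = 1/do + 1/di → f = 30.1 cm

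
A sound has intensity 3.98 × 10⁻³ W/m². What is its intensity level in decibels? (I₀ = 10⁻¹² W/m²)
β = 10·log₁₀(I/I₀) = 96 dB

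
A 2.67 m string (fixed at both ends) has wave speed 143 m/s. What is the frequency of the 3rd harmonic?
fₙ = nv/(2L) = 80.34 Hz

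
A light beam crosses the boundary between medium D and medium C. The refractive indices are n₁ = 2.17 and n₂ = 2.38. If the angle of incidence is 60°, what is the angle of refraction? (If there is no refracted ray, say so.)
sin θ₂ = (n₁/n₂)·sin θ₁ = 0.7896 → θ₂ = 52.15°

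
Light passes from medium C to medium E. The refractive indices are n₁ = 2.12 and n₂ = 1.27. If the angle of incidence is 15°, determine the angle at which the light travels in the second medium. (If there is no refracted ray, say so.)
sin θ₂ = (n₁/n₂)·sin θ₁ = 0.432 → θ₂ = 25.6°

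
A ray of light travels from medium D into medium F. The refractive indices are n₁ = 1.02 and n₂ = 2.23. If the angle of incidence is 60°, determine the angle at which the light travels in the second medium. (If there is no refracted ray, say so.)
sin θ₂ = (n₁/n₂)·sin θ₁ = 0.3961 → θ₂ = 23.34°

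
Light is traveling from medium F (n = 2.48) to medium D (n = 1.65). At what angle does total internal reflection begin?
θc = arcsin(n₂/n₁) = 41.71°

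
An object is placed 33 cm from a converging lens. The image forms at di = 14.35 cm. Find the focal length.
1/f = 1/do + 1/di → f = 10 cm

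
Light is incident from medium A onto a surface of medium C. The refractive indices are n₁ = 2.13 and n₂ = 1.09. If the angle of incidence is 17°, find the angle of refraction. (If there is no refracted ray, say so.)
sin θ₂ = (n₁/n₂)·sin θ₁ = 0.5713 → θ₂ = 34.84°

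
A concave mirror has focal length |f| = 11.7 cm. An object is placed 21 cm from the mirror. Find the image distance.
f = +11.7 cm (concave); 1/di = 1/f − 1/do → di = 26.42 cm (real image, in front of mirror)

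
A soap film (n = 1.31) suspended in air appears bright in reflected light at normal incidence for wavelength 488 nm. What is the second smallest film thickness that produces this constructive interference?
2nt = (m − ½)λ with m = 2 → t = (m − ½)λ/(2n) = 279.4 nm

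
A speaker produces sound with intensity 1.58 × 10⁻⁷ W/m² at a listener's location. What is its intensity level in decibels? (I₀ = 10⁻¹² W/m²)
β = 10·log₁₀(I/I₀) = 51.99 dB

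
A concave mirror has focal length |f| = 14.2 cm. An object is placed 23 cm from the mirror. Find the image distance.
f = +14.2 cm (concave); 1/di = 1/f − 1/do → di = 37.11 cm (real image, in front of mirror)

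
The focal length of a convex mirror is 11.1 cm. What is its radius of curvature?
R = 2|f| = 22.2 cm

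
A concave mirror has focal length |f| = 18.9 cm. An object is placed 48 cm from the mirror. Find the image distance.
f = +18.9 cm (concave); 1/di = 1/f − 1/do → di = 31.18 cm (real image, in front of mirror)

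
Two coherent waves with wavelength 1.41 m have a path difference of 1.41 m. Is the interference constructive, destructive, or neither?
constructive — path difference = 1λ, a whole number of wavelengths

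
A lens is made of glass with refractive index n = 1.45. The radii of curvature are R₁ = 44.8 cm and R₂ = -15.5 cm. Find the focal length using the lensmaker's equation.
1/f = (n − 1)(1/R₁ − 1/R₂) → f = 25.59 cm (converging lens)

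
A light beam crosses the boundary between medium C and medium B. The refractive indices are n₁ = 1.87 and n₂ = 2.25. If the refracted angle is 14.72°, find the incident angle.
sin θ₁ = (n₂/n₁)·sin θ₂ → θ₁ = 17.8°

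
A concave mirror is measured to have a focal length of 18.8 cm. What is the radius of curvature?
R = 2|f| = 37.6 cm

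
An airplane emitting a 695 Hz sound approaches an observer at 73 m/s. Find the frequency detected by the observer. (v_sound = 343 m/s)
f_obs = f·v/(v − v_s) = 882.9 Hz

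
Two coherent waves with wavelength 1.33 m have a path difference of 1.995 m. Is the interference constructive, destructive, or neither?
destructive — path difference = 1.5λ, an odd multiple of λ/2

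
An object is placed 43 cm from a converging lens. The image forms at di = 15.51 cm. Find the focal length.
1/f = 1/do + 1/di → f = 11.4 cm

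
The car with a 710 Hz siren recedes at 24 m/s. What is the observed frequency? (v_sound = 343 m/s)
f_obs = f·v/(v + v_s) = 663.6 Hz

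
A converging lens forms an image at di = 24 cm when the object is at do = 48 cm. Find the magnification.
M = −di/do = -0.5 (inverted image)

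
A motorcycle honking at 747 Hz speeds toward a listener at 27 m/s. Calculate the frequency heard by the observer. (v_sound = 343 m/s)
f_obs = f·v/(v − v_s) = 810.8 Hz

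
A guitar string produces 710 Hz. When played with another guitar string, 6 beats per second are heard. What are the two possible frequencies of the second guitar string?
f₂ = 710 ± 6 Hz → 716 Hz or 704 Hz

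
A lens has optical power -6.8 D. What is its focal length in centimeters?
f = 1/P = -14.71 cm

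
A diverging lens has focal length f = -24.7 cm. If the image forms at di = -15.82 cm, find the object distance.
1/do = 1/f − 1/di → do = 44 cm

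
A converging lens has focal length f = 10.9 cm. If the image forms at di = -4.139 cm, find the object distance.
1/do = 1/f − 1/di → do = 3 cm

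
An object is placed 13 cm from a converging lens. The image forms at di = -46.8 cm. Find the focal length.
1/f = 1/do + 1/di → f = 18 cm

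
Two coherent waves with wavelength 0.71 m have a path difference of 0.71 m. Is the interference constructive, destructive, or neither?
constructive — path difference = 1λ, a whole number of wavelengths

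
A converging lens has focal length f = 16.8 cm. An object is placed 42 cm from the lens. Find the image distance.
1/di = 1/f − 1/do → di = 28 cm (real image)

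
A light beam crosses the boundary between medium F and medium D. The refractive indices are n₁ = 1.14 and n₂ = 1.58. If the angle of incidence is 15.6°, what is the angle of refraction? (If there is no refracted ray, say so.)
sin θ₂ = (n₁/n₂)·sin θ₁ = 0.194 → θ₂ = 11.19°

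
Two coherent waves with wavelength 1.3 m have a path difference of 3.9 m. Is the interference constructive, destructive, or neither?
constructive — path difference = 3λ, a whole number of wavelengths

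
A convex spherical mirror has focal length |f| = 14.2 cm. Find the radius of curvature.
R = 2|f| = 28.4 cm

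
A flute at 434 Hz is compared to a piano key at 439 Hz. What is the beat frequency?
5 Hz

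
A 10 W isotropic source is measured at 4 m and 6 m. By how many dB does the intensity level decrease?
Δβ = 20·log₁₀(r₂/r₁) = 3.522 dB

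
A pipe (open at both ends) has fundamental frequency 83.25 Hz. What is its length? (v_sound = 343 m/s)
L = v/(2f₁) = 2.06 m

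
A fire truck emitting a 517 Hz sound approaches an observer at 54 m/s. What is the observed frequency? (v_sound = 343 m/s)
f_obs = f·v/(v − v_s) = 613.6 Hz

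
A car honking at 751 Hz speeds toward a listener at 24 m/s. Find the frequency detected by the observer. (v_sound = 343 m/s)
f_obs = f·v/(v − v_s) = 807.5 Hz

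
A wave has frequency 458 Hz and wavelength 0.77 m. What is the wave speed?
v = fλ = 352.7 m/s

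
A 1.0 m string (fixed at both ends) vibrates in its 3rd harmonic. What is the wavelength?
λₙ = 2L/n = 0.6667 m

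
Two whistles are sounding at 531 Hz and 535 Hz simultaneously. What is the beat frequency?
4 Hz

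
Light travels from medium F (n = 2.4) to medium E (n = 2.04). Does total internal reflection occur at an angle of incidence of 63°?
θc = arcsin(n₂/n₁) = 58.21°; 63° > θc, so yes — total internal reflection.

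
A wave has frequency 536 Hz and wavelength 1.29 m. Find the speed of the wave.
v = fλ = 691.4 m/s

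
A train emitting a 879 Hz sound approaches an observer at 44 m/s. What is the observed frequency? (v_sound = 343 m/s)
f_obs = f·v/(v − v_s) = 1008 Hz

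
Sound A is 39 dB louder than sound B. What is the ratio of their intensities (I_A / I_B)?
I_A/I_B = 10^(Δβ/10) = 7943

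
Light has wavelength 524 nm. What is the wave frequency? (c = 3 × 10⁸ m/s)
f = c/λ = 5.725 × 10¹⁴ Hz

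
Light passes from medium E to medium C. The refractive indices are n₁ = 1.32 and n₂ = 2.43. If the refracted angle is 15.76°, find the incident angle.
sin θ₁ = (n₂/n₁)·sin θ₂ → θ₁ = 30°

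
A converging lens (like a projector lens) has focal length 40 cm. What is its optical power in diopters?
P = 1/f = 2.5 D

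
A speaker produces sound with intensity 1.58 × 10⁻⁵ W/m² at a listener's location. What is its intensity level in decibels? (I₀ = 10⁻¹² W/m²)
β = 10·log₁₀(I/I₀) = 71.99 dB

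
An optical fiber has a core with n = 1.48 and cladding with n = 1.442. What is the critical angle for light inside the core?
θc = arcsin(n_cladding/n_core) = 76.99°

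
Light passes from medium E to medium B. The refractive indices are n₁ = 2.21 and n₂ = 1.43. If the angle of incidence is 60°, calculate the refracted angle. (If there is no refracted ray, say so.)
sin θ₂ = (n₁/n₂)·sin θ₁ = 1.338 > 1, so there is no refracted ray — the light undergoes total internal reflection.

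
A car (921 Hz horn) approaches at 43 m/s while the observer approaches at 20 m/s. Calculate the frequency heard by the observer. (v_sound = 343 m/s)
f_obs = f·(v + v_o)/(v − v_s) = 1114 Hz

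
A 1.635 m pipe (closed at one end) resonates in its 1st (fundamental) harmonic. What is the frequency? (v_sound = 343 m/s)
fₙ = nv/(4L) = 52.45 Hz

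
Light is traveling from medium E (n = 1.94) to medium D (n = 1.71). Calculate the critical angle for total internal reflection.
θc = arcsin(n₂/n₁) = 61.82°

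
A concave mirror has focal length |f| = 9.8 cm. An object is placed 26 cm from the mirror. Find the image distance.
f = +9.8 cm (concave); 1/di = 1/f − 1/do → di = 15.73 cm (real image, in front of mirror)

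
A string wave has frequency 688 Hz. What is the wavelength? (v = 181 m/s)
λ = v/f = 0.2631 m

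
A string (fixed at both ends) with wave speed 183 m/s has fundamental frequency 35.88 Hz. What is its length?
L = v/(2f₁) = 2.55 m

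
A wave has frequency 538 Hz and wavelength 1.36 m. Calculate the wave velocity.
v = fλ = 731.7 m/s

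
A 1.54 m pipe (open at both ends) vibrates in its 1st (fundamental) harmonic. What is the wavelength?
λₙ = 2L/n = 3.08 m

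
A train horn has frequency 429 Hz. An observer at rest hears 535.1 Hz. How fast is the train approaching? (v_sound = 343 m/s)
v_s = v·(1 − f/f_obs) = 68.01 m/s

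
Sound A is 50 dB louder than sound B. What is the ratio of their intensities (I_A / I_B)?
I_A/I_B = 10^(Δβ/10) = 100000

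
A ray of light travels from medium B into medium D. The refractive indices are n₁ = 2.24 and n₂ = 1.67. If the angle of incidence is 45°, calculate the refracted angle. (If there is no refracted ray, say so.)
sin θ₂ = (n₁/n₂)·sin θ₁ = 0.9485 → θ₂ = 71.52°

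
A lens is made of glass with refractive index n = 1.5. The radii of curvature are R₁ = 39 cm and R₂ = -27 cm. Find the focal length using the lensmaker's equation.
1/f = (n − 1)(1/R₁ − 1/R₂) → f = 31.91 cm (converging lens)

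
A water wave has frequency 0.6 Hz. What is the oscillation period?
T = 1/f = 1.667 s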